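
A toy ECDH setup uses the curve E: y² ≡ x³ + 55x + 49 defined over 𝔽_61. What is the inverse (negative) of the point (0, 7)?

-(0, 7) = (0, -7 mod 61) = (0, 54).

(0, 54)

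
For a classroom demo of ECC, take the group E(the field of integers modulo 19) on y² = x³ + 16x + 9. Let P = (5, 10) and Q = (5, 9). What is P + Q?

O

The two points share x = 5 and their y-coordinates satisfy 10 + 9 ≡ 0 (mod 19), so they are inverses. Their sum is the point at infinity.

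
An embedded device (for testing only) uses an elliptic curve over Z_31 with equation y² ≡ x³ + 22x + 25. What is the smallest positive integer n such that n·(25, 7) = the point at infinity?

8

2P: tangent at (25, 7): λ = (3·25² + 22)/(2·7) ≡ 6/14. 14⁻¹ ≡ 20 (mod 31), so λ ≡ 6·20 ≡ 27.
  x = λ² - 25 - 25 = 729 - 50 ≡ 28; y = λ·(25 - 28) - 7 ≡ 5. → (28, 5)
3P: (28, 5) + (25, 7). λ = (7 - 5)/(25 - 28) ≡ 2/28 mod 31. 28⁻¹ ≡ 10 (mod 31), so λ ≡ 20.
  x = λ² - 28 - 25 = 400 - 53 ≡ 6; y = λ·(28 - 6) - 5 ≡ 1. → (6, 1)
4P: (6, 1) + (25, 7). λ = (7 - 1)/(25 - 6) ≡ 6/19 mod 31. 19⁻¹ ≡ 18 (mod 31), so λ ≡ 15.
  x = λ² - 6 - 25 = 225 - 31 ≡ 8; y = λ·(6 - 8) - 1 ≡ 0. → (8, 0)
5P: (8, 0) + (25, 7). λ = (7 - 0)/(25 - 8) ≡ 7/17 mod 31. 17⁻¹ ≡ 11 (mod 31), so λ ≡ 15.
  x = λ² - 8 - 25 = 225 - 33 ≡ 6; y = λ·(8 - 6) - 0 ≡ 30. → (6, 30)
6P: (6, 30) + (25, 7). λ = (7 - 30)/(25 - 6) ≡ 8/19 mod 31. 19⁻¹ ≡ 18 (mod 31) since 19·18 = 342 ≡ 1, so λ ≡ 20.
  x = λ² - 6 - 25 = 400 - 31 ≡ 28; y = λ·(6 - 28) - 30 ≡ 26. → (28, 26)
7P: (28, 26) + (25, 7). λ = (7 - 26)/(25 - 28) ≡ 12/28 mod 31. 28⁻¹ ≡ 10 (mod 31), so λ ≡ 27.
  x = λ² - 28 - 25 = 729 - 53 ≡ 25; y = λ·(28 - 25) - 26 ≡ 24. → (25, 24)
8P: (25, 24) + (25, 7): same x and y₁ ≡ -y₂, so the sum is the point at infinity.
8P = the point at infinity, so the order is 8.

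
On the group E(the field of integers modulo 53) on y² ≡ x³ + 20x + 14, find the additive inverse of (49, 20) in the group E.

-(49, 20) = (49, -20 mod 53) = (49, 33).

(49, 33)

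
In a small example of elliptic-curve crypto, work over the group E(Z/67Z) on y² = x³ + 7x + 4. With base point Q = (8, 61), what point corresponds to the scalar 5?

Repeated addition: build up to 5Q.
2Q: tangent at (8, 61): λ = (3·8² + 7)/(2·61) ≡ 65/55. 55⁻¹ ≡ 39 (mod 67) since 55·39 = 2145 ≡ 1, so λ ≡ 65·39 ≡ 56.
  x = λ² - 8 - 8 = 3136 - 16 ≡ 38; y = λ·(8 - 38) - 61 ≡ 1. → (38, 1)
3Q: (38, 1) + (8, 61). λ = (61 - 1)/(8 - 38) ≡ 60/37 mod 67. 37⁻¹ ≡ 29 (mod 67), so λ ≡ 65.
  x = λ² - 38 - 8 = 4225 - 46 ≡ 25; y = λ·(38 - 25) - 1 ≡ 40. → (25, 40)
4Q: (25, 40) + (8, 61). λ = (61 - 40)/(8 - 25) ≡ 21/50 mod 67. 50⁻¹ ≡ 63 (mod 67) since 50·63 = 3150 ≡ 1, so λ ≡ 50.
  x = λ² - 25 - 8 = 2500 - 33 ≡ 55; y = λ·(25 - 55) - 40 ≡ 1. → (55, 1)
5Q: (55, 1) + (8, 61). λ = (61 - 1)/(8 - 55) ≡ 60/20 mod 67. 20⁻¹ ≡ 57 (mod 67), so λ ≡ 3.
  x = λ² - 55 - 8 = 9 - 63 ≡ 13; y = λ·(55 - 13) - 1 ≡ 58. → (13, 58)

(13, 58)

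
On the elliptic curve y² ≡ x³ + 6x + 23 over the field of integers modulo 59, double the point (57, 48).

(31, 38)

tangent at (57, 48): λ = (3·57² + 6)/(2·48) ≡ 18/37. 37⁻¹ ≡ 8 (mod 59), so λ ≡ 18·8 ≡ 26.
  x = λ² - 57 - 57 = 676 - 114 ≡ 31; y = λ·(57 - 31) - 48 ≡ 38. → (31, 38)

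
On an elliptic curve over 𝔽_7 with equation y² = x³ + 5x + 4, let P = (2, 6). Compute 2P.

tangent at (2, 6): λ = (3·2² + 5)/(2·6) ≡ 3/5. 5⁻¹ ≡ 3 (mod 7), so λ ≡ 3·3 ≡ 2.
  x = λ² - 2 - 2 = 4 - 4 ≡ 0; y = λ·(2 - 0) - 6 ≡ 5. → (0, 5)

(0, 5)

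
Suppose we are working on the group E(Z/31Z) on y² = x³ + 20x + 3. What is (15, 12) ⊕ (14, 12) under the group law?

(15, 12) + (14, 12). λ = (12 - 12)/(14 - 15) ≡ 0/30 mod 31. 30⁻¹ ≡ 30 (mod 31) since 30·30 = 900 ≡ 1, so λ ≡ 0.
  x = λ² - 15 - 14 = 0 - 29 ≡ 2; y = λ·(15 - 2) - 12 ≡ 19. → (2, 19)

(2, 19)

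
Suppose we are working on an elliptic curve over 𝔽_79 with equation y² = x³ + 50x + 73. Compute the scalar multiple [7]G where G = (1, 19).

(78, 41)

Repeated addition: build up to 7G.
2G: tangent at (1, 19): λ = (3·1² + 50)/(2·19) ≡ 53/38. 38⁻¹ ≡ 52 (mod 79) since 38·52 = 1976 ≡ 1, so λ ≡ 53·52 ≡ 70.
  x = λ² - 1 - 1 = 4900 - 2 ≡ 0; y = λ·(1 - 0) - 19 ≡ 51. → (0, 51)
3G: (0, 51) + (1, 19). λ = (19 - 51)/(1 - 0) ≡ 47/1 mod 79. 1⁻¹ ≡ 1 (mod 79), so λ ≡ 47.
  x = λ² - 0 - 1 = 2209 - 1 ≡ 75; y = λ·(0 - 75) - 51 ≡ 58. → (75, 58)
4G: (75, 58) + (1, 19). λ = (19 - 58)/(1 - 75) ≡ 40/5 mod 79. 5⁻¹ ≡ 16 (mod 79), so λ ≡ 8.
  x = λ² - 75 - 1 = 64 - 76 ≡ 67; y = λ·(75 - 67) - 58 ≡ 6. → (67, 6)
5G: (67, 6) + (1, 19). λ = (19 - 6)/(1 - 67) ≡ 13/13 mod 79. 13⁻¹ ≡ 73 (mod 79), so λ ≡ 1.
  x = λ² - 67 - 1 = 1 - 68 ≡ 12; y = λ·(67 - 12) - 6 ≡ 49. → (12, 49)
6G: (12, 49) + (1, 19). λ = (19 - 49)/(1 - 12) ≡ 49/68 mod 79. 68⁻¹ ≡ 43 (mod 79), so λ ≡ 53.
  x = λ² - 12 - 1 = 2809 - 13 ≡ 31; y = λ·(12 - 31) - 49 ≡ 50. → (31, 50)
7G: (31, 50) + (1, 19). λ = (19 - 50)/(1 - 31) ≡ 48/49 mod 79. 49⁻¹ ≡ 50 (mod 79) since 49·50 = 2450 ≡ 1, so λ ≡ 30.
  x = λ² - 31 - 1 = 900 - 32 ≡ 78; y = λ·(31 - 78) - 50 ≡ 41. → (78, 41)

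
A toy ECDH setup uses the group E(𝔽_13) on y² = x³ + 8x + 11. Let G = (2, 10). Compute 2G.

tangent at (2, 10): λ = (3·2² + 8)/(2·10) ≡ 7/7. 7⁻¹ ≡ 2 (mod 13), so λ ≡ 7·2 ≡ 1.
  x = λ² - 2 - 2 = 1 - 4 ≡ 10; y = λ·(2 - 10) - 10 ≡ 8. → (10, 8)

(10, 8)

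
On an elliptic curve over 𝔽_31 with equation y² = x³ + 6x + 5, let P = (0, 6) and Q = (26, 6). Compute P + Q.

(0, 6) + (26, 6). λ = (6 - 6)/(26 - 0) ≡ 0/26 mod 31. 26⁻¹ ≡ 6 (mod 31) since 26·6 = 156 ≡ 1, so λ ≡ 0.
  x = λ² - 0 - 26 = 0 - 26 ≡ 5; y = λ·(0 - 5) - 6 ≡ 25. → (5, 25)

(5, 25)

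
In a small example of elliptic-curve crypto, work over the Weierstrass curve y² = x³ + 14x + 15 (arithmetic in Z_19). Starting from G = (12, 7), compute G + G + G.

Repeated addition: build up to 3G.
2G: tangent at (12, 7): λ = (3·12² + 14)/(2·7) ≡ 9/14. 14⁻¹ ≡ 15 (mod 19), so λ ≡ 9·15 ≡ 2.
  x = λ² - 12 - 12 = 4 - 24 ≡ 18; y = λ·(12 - 18) - 7 ≡ 0. → (18, 0)
3G: (18, 0) + (12, 7). λ = (7 - 0)/(12 - 18) ≡ 7/13 mod 19. 13⁻¹ ≡ 3 (mod 19) since 13·3 = 39 ≡ 1, so λ ≡ 2.
  x = λ² - 18 - 12 = 4 - 30 ≡ 12; y = λ·(18 - 12) - 0 ≡ 12. → (12, 12)

(12, 12)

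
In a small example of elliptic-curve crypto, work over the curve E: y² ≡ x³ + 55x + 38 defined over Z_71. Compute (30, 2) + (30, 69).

O

The two points share x = 30 and their y-coordinates satisfy 2 + 69 ≡ 0 (mod 71), so they are inverses. Their sum is the point at infinity.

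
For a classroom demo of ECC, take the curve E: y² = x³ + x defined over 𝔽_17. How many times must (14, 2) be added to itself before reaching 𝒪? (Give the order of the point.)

2P: tangent at (14, 2): λ = (3·14² + 1)/(2·2) ≡ 11/4. 4⁻¹ ≡ 13 (mod 17), so λ ≡ 11·13 ≡ 7.
  x = λ² - 14 - 14 = 49 - 28 ≡ 4; y = λ·(14 - 4) - 2 ≡ 0. → (4, 0)
3P: (4, 0) + (14, 2). λ = (2 - 0)/(14 - 4) ≡ 2/10 mod 17. 10⁻¹ ≡ 12 (mod 17) since 10·12 = 120 ≡ 1, so λ ≡ 7.
  x = λ² - 4 - 14 = 49 - 18 ≡ 14; y = λ·(4 - 14) - 0 ≡ 15. → (14, 15)
4P: (14, 15) + (14, 2): same x and y₁ ≡ -y₂, so the sum is 𝒪.
4P = 𝒪, so the order is 4.

4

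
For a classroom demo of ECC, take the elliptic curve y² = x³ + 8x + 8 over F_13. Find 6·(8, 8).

Write G = (8, 8).
Double-and-add on 6 = (110)₂. Start with G = (8, 8) for the leading 1-bit.
double: tangent at (8, 8): λ = (3·8² + 8)/(2·8) ≡ 5/3. 3⁻¹ ≡ 9 (mod 13), so λ ≡ 5·9 ≡ 6.
  x = λ² - 8 - 8 = 36 - 16 ≡ 7; y = λ·(8 - 7) - 8 ≡ 11. → (7, 11)
add G: (7, 11) + (8, 8). λ = (8 - 11)/(8 - 7) ≡ 10/1 mod 13. 1⁻¹ ≡ 1 (mod 13), so λ ≡ 10.
  x = λ² - 7 - 8 = 100 - 15 ≡ 7; y = λ·(7 - 7) - 11 ≡ 2. → (7, 2)
double: tangent at (7, 2): λ = (3·7² + 8)/(2·2) ≡ 12/4. 4⁻¹ ≡ 10 (mod 13), so λ ≡ 12·10 ≡ 3.
  x = λ² - 7 - 7 = 9 - 14 ≡ 8; y = λ·(7 - 8) - 2 ≡ 8. → (8, 8)

(8, 8)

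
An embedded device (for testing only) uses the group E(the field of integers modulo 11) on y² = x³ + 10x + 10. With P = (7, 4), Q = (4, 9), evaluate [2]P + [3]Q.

(4, 2)

First 2P:
Repeated addition: build up to 2P.
2P: tangent at (7, 4): λ = (3·7² + 10)/(2·4) ≡ 3/8. 8⁻¹ ≡ 7 (mod 11), so λ ≡ 3·7 ≡ 10.
  x = λ² - 7 - 7 = 100 - 14 ≡ 9; y = λ·(7 - 9) - 4 ≡ 9. → (9, 9)
2P = (9, 9).
Next 3Q:
Repeated addition: build up to 3Q.
2Q: tangent at (4, 9): λ = (3·4² + 10)/(2·9) ≡ 3/7. 7⁻¹ ≡ 8 (mod 11), so λ ≡ 3·8 ≡ 2.
  x = λ² - 4 - 4 = 4 - 8 ≡ 7; y = λ·(4 - 7) - 9 ≡ 7. → (7, 7)
3Q: (7, 7) + (4, 9). λ = (9 - 7)/(4 - 7) ≡ 2/8 mod 11. 8⁻¹ ≡ 7 (mod 11) since 8·7 = 56 ≡ 1, so λ ≡ 3.
  x = λ² - 7 - 4 = 9 - 11 ≡ 9; y = λ·(7 - 9) - 7 ≡ 9. → (9, 9)
3Q = (9, 9).
Finally 2P + 3Q:
tangent at (9, 9): λ = (3·9² + 10)/(2·9) ≡ 0/7. 7⁻¹ ≡ 8 (mod 11), so λ ≡ 0·8 ≡ 0.
  x = λ² - 9 - 9 = 0 - 18 ≡ 4; y = λ·(9 - 4) - 9 ≡ 2. → (4, 2)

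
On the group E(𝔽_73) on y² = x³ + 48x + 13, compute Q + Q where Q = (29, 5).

tangent at (29, 5): λ = (3·29² + 48)/(2·5) ≡ 16/10. 10⁻¹ ≡ 22 (mod 73), so λ ≡ 16·22 ≡ 60.
  x = λ² - 29 - 29 = 3600 - 58 ≡ 38; y = λ·(29 - 38) - 5 ≡ 39. → (38, 39)

(38, 39)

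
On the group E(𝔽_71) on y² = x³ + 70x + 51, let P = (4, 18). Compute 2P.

(24, 19)

tangent at (4, 18): λ = (3·4² + 70)/(2·18) ≡ 47/36. 36⁻¹ ≡ 2 (mod 71), so λ ≡ 47·2 ≡ 23.
  x = λ² - 4 - 4 = 529 - 8 ≡ 24; y = λ·(4 - 24) - 18 ≡ 19. → (24, 19)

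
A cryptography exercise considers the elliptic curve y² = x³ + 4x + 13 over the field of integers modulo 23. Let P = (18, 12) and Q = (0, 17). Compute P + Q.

(18, 12) + (0, 17). λ = (17 - 12)/(0 - 18) ≡ 5/5 mod 23. 5⁻¹ ≡ 14 (mod 23) since 5·14 = 70 ≡ 1, so λ ≡ 1.
  x = λ² - 18 - 0 = 1 - 18 ≡ 6; y = λ·(18 - 6) - 12 ≡ 0. → (6, 0)

(6, 0)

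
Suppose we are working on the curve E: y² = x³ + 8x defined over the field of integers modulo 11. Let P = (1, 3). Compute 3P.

(5, 0)

Repeated addition: build up to 3P.
2P: tangent at (1, 3): λ = (3·1² + 8)/(2·3) ≡ 0/6. 6⁻¹ ≡ 2 (mod 11), so λ ≡ 0·2 ≡ 0.
  x = λ² - 1 - 1 = 0 - 2 ≡ 9; y = λ·(1 - 9) - 3 ≡ 8. → (9, 8)
3P: (9, 8) + (1, 3). λ = (3 - 8)/(1 - 9) ≡ 6/3 mod 11. 3⁻¹ ≡ 4 (mod 11), so λ ≡ 2.
  x = λ² - 9 - 1 = 4 - 10 ≡ 5; y = λ·(9 - 5) - 8 ≡ 0. → (5, 0)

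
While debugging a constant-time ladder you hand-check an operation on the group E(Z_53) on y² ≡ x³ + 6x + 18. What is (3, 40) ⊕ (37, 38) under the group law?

(2, 41)

(3, 40) + (37, 38). λ = (38 - 40)/(37 - 3) ≡ 51/34 mod 53. 34⁻¹ ≡ 39 (mod 53), so λ ≡ 28.
  x = λ² - 3 - 37 = 784 - 40 ≡ 2; y = λ·(3 - 2) - 40 ≡ 41. → (2, 41)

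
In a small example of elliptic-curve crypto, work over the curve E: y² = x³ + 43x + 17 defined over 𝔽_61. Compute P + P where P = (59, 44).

(53, 36)

tangent at (59, 44): λ = (3·59² + 43)/(2·44) ≡ 55/27. 27⁻¹ ≡ 52 (mod 61), so λ ≡ 55·52 ≡ 54.
  x = λ² - 59 - 59 = 2916 - 118 ≡ 53; y = λ·(59 - 53) - 44 ≡ 36. → (53, 36)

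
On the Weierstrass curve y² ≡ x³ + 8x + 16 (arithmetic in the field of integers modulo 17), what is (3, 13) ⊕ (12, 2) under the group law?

(3, 13) + (12, 2). λ = (2 - 13)/(12 - 3) ≡ 6/9 mod 17. 9⁻¹ ≡ 2 (mod 17), so λ ≡ 12.
  x = λ² - 3 - 12 = 144 - 15 ≡ 10; y = λ·(3 - 10) - 13 ≡ 5. → (10, 5)

(10, 5)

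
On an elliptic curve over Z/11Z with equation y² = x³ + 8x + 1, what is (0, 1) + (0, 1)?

tangent at (0, 1): λ = (3·0² + 8)/(2·1) ≡ 8/2. 2⁻¹ ≡ 6 (mod 11), so λ ≡ 8·6 ≡ 4.
  x = λ² - 0 - 0 = 16 - 0 ≡ 5; y = λ·(0 - 5) - 1 ≡ 1. → (5, 1)

(5, 1)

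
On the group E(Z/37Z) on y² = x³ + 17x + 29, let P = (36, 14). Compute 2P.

tangent at (36, 14): λ = (3·36² + 17)/(2·14) ≡ 20/28. 28⁻¹ ≡ 4 (mod 37) since 28·4 = 112 ≡ 1, so λ ≡ 20·4 ≡ 6.
  x = λ² - 36 - 36 = 36 - 72 ≡ 1; y = λ·(36 - 1) - 14 ≡ 11. → (1, 11)

(1, 11)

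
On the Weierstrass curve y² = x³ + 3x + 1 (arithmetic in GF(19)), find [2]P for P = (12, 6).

tangent at (12, 6): λ = (3·12² + 3)/(2·6) ≡ 17/12. 12⁻¹ ≡ 8 (mod 19), so λ ≡ 17·8 ≡ 3.
  x = λ² - 12 - 12 = 9 - 24 ≡ 4; y = λ·(12 - 4) - 6 ≡ 18. → (4, 18)

(4, 18)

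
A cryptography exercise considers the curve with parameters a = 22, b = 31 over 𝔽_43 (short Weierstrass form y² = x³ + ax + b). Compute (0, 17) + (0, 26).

The two points share x = 0 and their y-coordinates satisfy 17 + 26 ≡ 0 (mod 43), so they are inverses. Their sum is ∞.

O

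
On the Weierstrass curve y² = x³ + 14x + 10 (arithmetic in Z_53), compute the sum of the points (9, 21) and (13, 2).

(9, 21) + (13, 2). λ = (2 - 21)/(13 - 9) ≡ 34/4 mod 53. 4⁻¹ ≡ 40 (mod 53), so λ ≡ 35.
  x = λ² - 9 - 13 = 1225 - 22 ≡ 37; y = λ·(9 - 37) - 21 ≡ 6. → (37, 6)

(37, 6)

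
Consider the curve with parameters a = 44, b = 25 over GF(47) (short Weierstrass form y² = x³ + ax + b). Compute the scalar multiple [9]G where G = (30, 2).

Repeated addition: build up to 9G.
2G: tangent at (30, 2): λ = (3·30² + 44)/(2·2) ≡ 18/4. 4⁻¹ ≡ 12 (mod 47), so λ ≡ 18·12 ≡ 28.
  x = λ² - 30 - 30 = 784 - 60 ≡ 19; y = λ·(30 - 19) - 2 ≡ 24. → (19, 24)
3G: (19, 24) + (30, 2). λ = (2 - 24)/(30 - 19) ≡ 25/11 mod 47. 11⁻¹ ≡ 30 (mod 47) since 11·30 = 330 ≡ 1, so λ ≡ 45.
  x = λ² - 19 - 30 = 2025 - 49 ≡ 2; y = λ·(19 - 2) - 24 ≡ 36. → (2, 36)
4G: (2, 36) + (30, 2). λ = (2 - 36)/(30 - 2) ≡ 13/28 mod 47. 28⁻¹ ≡ 42 (mod 47), so λ ≡ 29.
  x = λ² - 2 - 30 = 841 - 32 ≡ 10; y = λ·(2 - 10) - 36 ≡ 14. → (10, 14)
5G: (10, 14) + (30, 2). λ = (2 - 14)/(30 - 10) ≡ 35/20 mod 47. 20⁻¹ ≡ 40 (mod 47), so λ ≡ 37.
  x = λ² - 10 - 30 = 1369 - 40 ≡ 13; y = λ·(10 - 13) - 14 ≡ 16. → (13, 16)
6G: (13, 16) + (30, 2). λ = (2 - 16)/(30 - 13) ≡ 33/17 mod 47. 17⁻¹ ≡ 36 (mod 47) since 17·36 = 612 ≡ 1, so λ ≡ 13.
  x = λ² - 13 - 30 = 169 - 43 ≡ 32; y = λ·(13 - 32) - 16 ≡ 19. → (32, 19)
7G: (32, 19) + (30, 2). λ = (2 - 19)/(30 - 32) ≡ 30/45 mod 47. 45⁻¹ ≡ 23 (mod 47), so λ ≡ 32.
  x = λ² - 32 - 30 = 1024 - 62 ≡ 22; y = λ·(32 - 22) - 19 ≡ 19. → (22, 19)
8G: (22, 19) + (30, 2). λ = (2 - 19)/(30 - 22) ≡ 30/8 mod 47. 8⁻¹ ≡ 6 (mod 47), so λ ≡ 39.
  x = λ² - 22 - 30 = 1521 - 52 ≡ 12; y = λ·(22 - 12) - 19 ≡ 42. → (12, 42)
9G: (12, 42) + (30, 2). λ = (2 - 42)/(30 - 12) ≡ 7/18 mod 47. 18⁻¹ ≡ 34 (mod 47) since 18·34 = 612 ≡ 1, so λ ≡ 3.
  x = λ² - 12 - 30 = 9 - 42 ≡ 14; y = λ·(12 - 14) - 42 ≡ 46. → (14, 46)

(14, 46)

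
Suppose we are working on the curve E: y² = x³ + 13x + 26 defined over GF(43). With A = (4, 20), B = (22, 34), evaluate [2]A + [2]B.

First 2A:
Repeated addition: build up to 2A.
2A: tangent at (4, 20): λ = (3·4² + 13)/(2·20) ≡ 18/40. 40⁻¹ ≡ 14 (mod 43) since 40·14 = 560 ≡ 1, so λ ≡ 18·14 ≡ 37.
  x = λ² - 4 - 4 = 1369 - 8 ≡ 28; y = λ·(4 - 28) - 20 ≡ 38. → (28, 38)
2A = (28, 38).
Next 2B:
Repeated addition: build up to 2B.
2B: tangent at (22, 34): λ = (3·22² + 13)/(2·34) ≡ 3/25. 25⁻¹ ≡ 31 (mod 43), so λ ≡ 3·31 ≡ 7.
  x = λ² - 22 - 22 = 49 - 44 ≡ 5; y = λ·(22 - 5) - 34 ≡ 42. → (5, 42)
2B = (5, 42).
Finally 2A + 2B:
(28, 38) + (5, 42). λ = (42 - 38)/(5 - 28) ≡ 4/20 mod 43. 20⁻¹ ≡ 28 (mod 43) since 20·28 = 560 ≡ 1, so λ ≡ 26.
  x = λ² - 28 - 5 = 676 - 33 ≡ 41; y = λ·(28 - 41) - 38 ≡ 11. → (41, 11)

(41, 11)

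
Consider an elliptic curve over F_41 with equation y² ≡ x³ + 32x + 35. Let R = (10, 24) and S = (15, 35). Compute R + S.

(11, 23)

(10, 24) + (15, 35). λ = (35 - 24)/(15 - 10) ≡ 11/5 mod 41. 5⁻¹ ≡ 33 (mod 41) since 5·33 = 165 ≡ 1, so λ ≡ 35.
  x = λ² - 10 - 15 = 1225 - 25 ≡ 11; y = λ·(10 - 11) - 24 ≡ 23. → (11, 23)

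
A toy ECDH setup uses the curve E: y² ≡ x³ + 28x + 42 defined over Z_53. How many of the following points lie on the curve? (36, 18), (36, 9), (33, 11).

(36, 18): 18² ≡ 6, rhs ≡ 6 → on.
(36, 9): 9² ≡ 28, rhs ≡ 6 → off.
(33, 11): 11² ≡ 15, rhs ≡ 15 → on.

2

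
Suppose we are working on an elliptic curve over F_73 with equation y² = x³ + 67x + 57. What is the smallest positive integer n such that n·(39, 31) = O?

2P: tangent at (39, 31): λ = (3·39² + 67)/(2·31) ≡ 31/62. 62⁻¹ ≡ 53 (mod 73), so λ ≡ 31·53 ≡ 37.
  x = λ² - 39 - 39 = 1369 - 78 ≡ 50; y = λ·(39 - 50) - 31 ≡ 0. → (50, 0)
3P: (50, 0) + (39, 31). λ = (31 - 0)/(39 - 50) ≡ 31/62 mod 73. 62⁻¹ ≡ 53 (mod 73) since 62·53 = 3286 ≡ 1, so λ ≡ 37.
  x = λ² - 50 - 39 = 1369 - 89 ≡ 39; y = λ·(50 - 39) - 0 ≡ 42. → (39, 42)
4P: (39, 42) + (39, 31): same x and y₁ ≡ -y₂, so the sum is O.
4P = O, so the order is 4.

4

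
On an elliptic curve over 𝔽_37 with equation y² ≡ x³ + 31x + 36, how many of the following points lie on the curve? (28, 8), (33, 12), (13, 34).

3

(28, 8): 8² ≡ 27, rhs ≡ 27 → on.
(33, 12): 12² ≡ 33, rhs ≡ 33 → on.
(13, 34): 34² ≡ 9, rhs ≡ 9 → on.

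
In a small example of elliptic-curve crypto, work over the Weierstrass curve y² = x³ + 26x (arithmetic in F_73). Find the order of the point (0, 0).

2

2P: (0, 0) + (0, 0): same x and y₁ ≡ -y₂, so the sum is ∞.
2P = ∞, so the order is 2.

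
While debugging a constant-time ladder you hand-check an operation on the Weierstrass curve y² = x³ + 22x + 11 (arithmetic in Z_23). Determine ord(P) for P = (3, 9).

2P: tangent at (3, 9): λ = (3·3² + 22)/(2·9) ≡ 3/18. 18⁻¹ ≡ 9 (mod 23), so λ ≡ 3·9 ≡ 4.
  x = λ² - 3 - 3 = 16 - 6 ≡ 10; y = λ·(3 - 10) - 9 ≡ 9. → (10, 9)
3P: (10, 9) + (3, 9). λ = (9 - 9)/(3 - 10) ≡ 0/16 mod 23. 16⁻¹ ≡ 13 (mod 23) since 16·13 = 208 ≡ 1, so λ ≡ 0.
  x = λ² - 10 - 3 = 0 - 13 ≡ 10; y = λ·(10 - 10) - 9 ≡ 14. → (10, 14)
4P: (10, 14) + (3, 9). λ = (9 - 14)/(3 - 10) ≡ 18/16 mod 23. 16⁻¹ ≡ 13 (mod 23), so λ ≡ 4.
  x = λ² - 10 - 3 = 16 - 13 ≡ 3; y = λ·(10 - 3) - 14 ≡ 14. → (3, 14)
5P: (3, 14) + (3, 9): same x and y₁ ≡ -y₂, so the sum is O.
5P = O, so the order is 5.

5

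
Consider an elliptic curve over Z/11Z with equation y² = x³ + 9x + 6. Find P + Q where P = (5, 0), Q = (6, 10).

(5, 0) + (6, 10). λ = (10 - 0)/(6 - 5) ≡ 10/1 mod 11. 1⁻¹ ≡ 1 (mod 11), so λ ≡ 10.
  x = λ² - 5 - 6 = 100 - 11 ≡ 1; y = λ·(5 - 1) - 0 ≡ 7. → (1, 7)

(1, 7)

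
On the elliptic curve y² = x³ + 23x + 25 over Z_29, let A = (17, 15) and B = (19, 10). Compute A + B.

(21, 24)

(17, 15) + (19, 10). λ = (10 - 15)/(19 - 17) ≡ 24/2 mod 29. 2⁻¹ ≡ 15 (mod 29) since 2·15 = 30 ≡ 1, so λ ≡ 12.
  x = λ² - 17 - 19 = 144 - 36 ≡ 21; y = λ·(17 - 21) - 15 ≡ 24. → (21, 24)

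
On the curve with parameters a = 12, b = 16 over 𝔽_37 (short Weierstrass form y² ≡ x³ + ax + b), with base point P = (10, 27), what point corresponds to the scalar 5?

Repeated addition: build up to 5P.
2P: tangent at (10, 27): λ = (3·10² + 12)/(2·27) ≡ 16/17. 17⁻¹ ≡ 24 (mod 37), so λ ≡ 16·24 ≡ 14.
  x = λ² - 10 - 10 = 196 - 20 ≡ 28; y = λ·(10 - 28) - 27 ≡ 17. → (28, 17)
3P: (28, 17) + (10, 27). λ = (27 - 17)/(10 - 28) ≡ 10/19 mod 37. 19⁻¹ ≡ 2 (mod 37), so λ ≡ 20.
  x = λ² - 28 - 10 = 400 - 38 ≡ 29; y = λ·(28 - 29) - 17 ≡ 0. → (29, 0)
4P: (29, 0) + (10, 27). λ = (27 - 0)/(10 - 29) ≡ 27/18 mod 37. 18⁻¹ ≡ 35 (mod 37) since 18·35 = 630 ≡ 1, so λ ≡ 20.
  x = λ² - 29 - 10 = 400 - 39 ≡ 28; y = λ·(29 - 28) - 0 ≡ 20. → (28, 20)
5P: (28, 20) + (10, 27). λ = (27 - 20)/(10 - 28) ≡ 7/19 mod 37. 19⁻¹ ≡ 2 (mod 37) since 19·2 = 38 ≡ 1, so λ ≡ 14.
  x = λ² - 28 - 10 = 196 - 38 ≡ 10; y = λ·(28 - 10) - 20 ≡ 10. → (10, 10)

(10, 10)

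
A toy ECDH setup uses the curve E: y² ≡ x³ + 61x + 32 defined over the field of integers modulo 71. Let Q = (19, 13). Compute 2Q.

tangent at (19, 13): λ = (3·19² + 61)/(2·13) ≡ 8/26. 26⁻¹ ≡ 41 (mod 71), so λ ≡ 8·41 ≡ 44.
  x = λ² - 19 - 19 = 1936 - 38 ≡ 52; y = λ·(19 - 52) - 13 ≡ 26. → (52, 26)

(52, 26)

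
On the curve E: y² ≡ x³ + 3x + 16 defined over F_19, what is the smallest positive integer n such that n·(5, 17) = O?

2P: tangent at (5, 17): λ = (3·5² + 3)/(2·17) ≡ 2/15. 15⁻¹ ≡ 14 (mod 19) since 15·14 = 210 ≡ 1, so λ ≡ 2·14 ≡ 9.
  x = λ² - 5 - 5 = 81 - 10 ≡ 14; y = λ·(5 - 14) - 17 ≡ 16. → (14, 16)
3P: (14, 16) + (5, 17). λ = (17 - 16)/(5 - 14) ≡ 1/10 mod 19. 10⁻¹ ≡ 2 (mod 19), so λ ≡ 2.
  x = λ² - 14 - 5 = 4 - 19 ≡ 4; y = λ·(14 - 4) - 16 ≡ 4. → (4, 4)
4P: (4, 4) + (5, 17). λ = (17 - 4)/(5 - 4) ≡ 13/1 mod 19. 1⁻¹ ≡ 1 (mod 19) since 1·1 = 1 ≡ 1, so λ ≡ 13.
  x = λ² - 4 - 5 = 169 - 9 ≡ 8; y = λ·(4 - 8) - 4 ≡ 1. → (8, 1)
5P: (8, 1) + (5, 17). λ = (17 - 1)/(5 - 8) ≡ 16/16 mod 19. 16⁻¹ ≡ 6 (mod 19), so λ ≡ 1.
  x = λ² - 8 - 5 = 1 - 13 ≡ 7; y = λ·(8 - 7) - 1 ≡ 0. → (7, 0)
6P: (7, 0) + (5, 17). λ = (17 - 0)/(5 - 7) ≡ 17/17 mod 19. 17⁻¹ ≡ 9 (mod 19) since 17·9 = 153 ≡ 1, so λ ≡ 1.
  x = λ² - 7 - 5 = 1 - 12 ≡ 8; y = λ·(7 - 8) - 0 ≡ 18. → (8, 18)
7P: (8, 18) + (5, 17). λ = (17 - 18)/(5 - 8) ≡ 18/16 mod 19. 16⁻¹ ≡ 6 (mod 19) since 16·6 = 96 ≡ 1, so λ ≡ 13.
  x = λ² - 8 - 5 = 169 - 13 ≡ 4; y = λ·(8 - 4) - 18 ≡ 15. → (4, 15)
8P: (4, 15) + (5, 17). λ = (17 - 15)/(5 - 4) ≡ 2/1 mod 19. 1⁻¹ ≡ 1 (mod 19) since 1·1 = 1 ≡ 1, so λ ≡ 2.
  x = λ² - 4 - 5 = 4 - 9 ≡ 14; y = λ·(4 - 14) - 15 ≡ 3. → (14, 3)
9P: (14, 3) + (5, 17). λ = (17 - 3)/(5 - 14) ≡ 14/10 mod 19. 10⁻¹ ≡ 2 (mod 19) since 10·2 = 20 ≡ 1, so λ ≡ 9.
  x = λ² - 14 - 5 = 81 - 19 ≡ 5; y = λ·(14 - 5) - 3 ≡ 2. → (5, 2)
10P: (5, 2) + (5, 17): same x and y₁ ≡ -y₂, so the sum is O.
10P = O, so the order is 10.

10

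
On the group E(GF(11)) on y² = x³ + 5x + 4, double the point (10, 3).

tangent at (10, 3): λ = (3·10² + 5)/(2·3) ≡ 8/6. 6⁻¹ ≡ 2 (mod 11) since 6·2 = 12 ≡ 1, so λ ≡ 8·2 ≡ 5.
  x = λ² - 10 - 10 = 25 - 20 ≡ 5; y = λ·(10 - 5) - 3 ≡ 0. → (5, 0)

(5, 0)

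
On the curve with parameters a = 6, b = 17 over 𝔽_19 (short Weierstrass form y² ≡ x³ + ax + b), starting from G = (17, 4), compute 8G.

(15, 9)

Repeated addition: build up to 8G.
2G: tangent at (17, 4): λ = (3·17² + 6)/(2·4) ≡ 18/8. 8⁻¹ ≡ 12 (mod 19) since 8·12 = 96 ≡ 1, so λ ≡ 18·12 ≡ 7.
  x = λ² - 17 - 17 = 49 - 34 ≡ 15; y = λ·(17 - 15) - 4 ≡ 10. → (15, 10)
3G: (15, 10) + (17, 4). λ = (4 - 10)/(17 - 15) ≡ 13/2 mod 19. 2⁻¹ ≡ 10 (mod 19), so λ ≡ 16.
  x = λ² - 15 - 17 = 256 - 32 ≡ 15; y = λ·(15 - 15) - 10 ≡ 9. → (15, 9)
4G: (15, 9) + (17, 4). λ = (4 - 9)/(17 - 15) ≡ 14/2 mod 19. 2⁻¹ ≡ 10 (mod 19), so λ ≡ 7.
  x = λ² - 15 - 17 = 49 - 32 ≡ 17; y = λ·(15 - 17) - 9 ≡ 15. → (17, 15)
5G: (17, 15) + (17, 4): same x and y₁ ≡ -y₂, so the sum is the point at infinity.
6G: the point at infinity + (17, 4) = (17, 4) (identity).
7G: tangent at (17, 4): λ = (3·17² + 6)/(2·4) ≡ 18/8. 8⁻¹ ≡ 12 (mod 19), so λ ≡ 18·12 ≡ 7.
  x = λ² - 17 - 17 = 49 - 34 ≡ 15; y = λ·(17 - 15) - 4 ≡ 10. → (15, 10)
8G: (15, 10) + (17, 4). λ = (4 - 10)/(17 - 15) ≡ 13/2 mod 19. 2⁻¹ ≡ 10 (mod 19), so λ ≡ 16.
  x = λ² - 15 - 17 = 256 - 32 ≡ 15; y = λ·(15 - 15) - 10 ≡ 9. → (15, 9)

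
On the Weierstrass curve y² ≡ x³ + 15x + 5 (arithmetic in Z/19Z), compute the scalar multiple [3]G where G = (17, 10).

(17, 9)

Repeated addition: build up to 3G.
2G: tangent at (17, 10): λ = (3·17² + 15)/(2·10) ≡ 8/1. 1⁻¹ ≡ 1 (mod 19), so λ ≡ 8·1 ≡ 8.
  x = λ² - 17 - 17 = 64 - 34 ≡ 11; y = λ·(17 - 11) - 10 ≡ 0. → (11, 0)
3G: (11, 0) + (17, 10). λ = (10 - 0)/(17 - 11) ≡ 10/6 mod 19. 6⁻¹ ≡ 16 (mod 19) since 6·16 = 96 ≡ 1, so λ ≡ 8.
  x = λ² - 11 - 17 = 64 - 28 ≡ 17; y = λ·(11 - 17) - 0 ≡ 9. → (17, 9)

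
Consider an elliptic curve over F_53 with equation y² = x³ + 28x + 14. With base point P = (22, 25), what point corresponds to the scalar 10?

Repeated addition: build up to 10P.
2P: tangent at (22, 25): λ = (3·22² + 28)/(2·25) ≡ 49/50. 50⁻¹ ≡ 35 (mod 53) since 50·35 = 1750 ≡ 1, so λ ≡ 49·35 ≡ 19.
  x = λ² - 22 - 22 = 361 - 44 ≡ 52; y = λ·(22 - 52) - 25 ≡ 41. → (52, 41)
3P: (52, 41) + (22, 25). λ = (25 - 41)/(22 - 52) ≡ 37/23 mod 53. 23⁻¹ ≡ 30 (mod 53), so λ ≡ 50.
  x = λ² - 52 - 22 = 2500 - 74 ≡ 41; y = λ·(52 - 41) - 41 ≡ 32. → (41, 32)
4P: (41, 32) + (22, 25). λ = (25 - 32)/(22 - 41) ≡ 46/34 mod 53. 34⁻¹ ≡ 39 (mod 53), so λ ≡ 45.
  x = λ² - 41 - 22 = 2025 - 63 ≡ 1; y = λ·(41 - 1) - 32 ≡ 19. → (1, 19)
5P: (1, 19) + (22, 25). λ = (25 - 19)/(22 - 1) ≡ 6/21 mod 53. 21⁻¹ ≡ 48 (mod 53), so λ ≡ 23.
  x = λ² - 1 - 22 = 529 - 23 ≡ 29; y = λ·(1 - 29) - 19 ≡ 26. → (29, 26)
6P: (29, 26) + (22, 25). λ = (25 - 26)/(22 - 29) ≡ 52/46 mod 53. 46⁻¹ ≡ 15 (mod 53) since 46·15 = 690 ≡ 1, so λ ≡ 38.
  x = λ² - 29 - 22 = 1444 - 51 ≡ 15; y = λ·(29 - 15) - 26 ≡ 29. → (15, 29)
7P: (15, 29) + (22, 25). λ = (25 - 29)/(22 - 15) ≡ 49/7 mod 53. 7⁻¹ ≡ 38 (mod 53) since 7·38 = 266 ≡ 1, so λ ≡ 7.
  x = λ² - 15 - 22 = 49 - 37 ≡ 12; y = λ·(15 - 12) - 29 ≡ 45. → (12, 45)
8P: (12, 45) + (22, 25). λ = (25 - 45)/(22 - 12) ≡ 33/10 mod 53. 10⁻¹ ≡ 16 (mod 53) since 10·16 = 160 ≡ 1, so λ ≡ 51.
  x = λ² - 12 - 22 = 2601 - 34 ≡ 23; y = λ·(12 - 23) - 45 ≡ 30. → (23, 30)
9P: (23, 30) + (22, 25). λ = (25 - 30)/(22 - 23) ≡ 48/52 mod 53. 52⁻¹ ≡ 52 (mod 53) since 52·52 = 2704 ≡ 1, so λ ≡ 5.
  x = λ² - 23 - 22 = 25 - 45 ≡ 33; y = λ·(23 - 33) - 30 ≡ 26. → (33, 26)
10P: (33, 26) + (22, 25). λ = (25 - 26)/(22 - 33) ≡ 52/42 mod 53. 42⁻¹ ≡ 24 (mod 53), so λ ≡ 29.
  x = λ² - 33 - 22 = 841 - 55 ≡ 44; y = λ·(33 - 44) - 26 ≡ 26. → (44, 26)

(44, 26)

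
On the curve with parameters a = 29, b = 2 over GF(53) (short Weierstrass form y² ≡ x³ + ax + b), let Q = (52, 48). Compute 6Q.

Double-and-add on 6 = (110)₂. Start with Q = (52, 48) for the leading 1-bit.
double: tangent at (52, 48): λ = (3·52² + 29)/(2·48) ≡ 32/43. 43⁻¹ ≡ 37 (mod 53), so λ ≡ 32·37 ≡ 18.
  x = λ² - 52 - 52 = 324 - 104 ≡ 8; y = λ·(52 - 8) - 48 ≡ 2. → (8, 2)
add Q: (8, 2) + (52, 48). λ = (48 - 2)/(52 - 8) ≡ 46/44 mod 53. 44⁻¹ ≡ 47 (mod 53), so λ ≡ 42.
  x = λ² - 8 - 52 = 1764 - 60 ≡ 8; y = λ·(8 - 8) - 2 ≡ 51. → (8, 51)
double: tangent at (8, 51): λ = (3·8² + 29)/(2·51) ≡ 9/49. 49⁻¹ ≡ 13 (mod 53) since 49·13 = 637 ≡ 1, so λ ≡ 9·13 ≡ 11.
  x = λ² - 8 - 8 = 121 - 16 ≡ 52; y = λ·(8 - 52) - 51 ≡ 48. → (52, 48)

(52, 48)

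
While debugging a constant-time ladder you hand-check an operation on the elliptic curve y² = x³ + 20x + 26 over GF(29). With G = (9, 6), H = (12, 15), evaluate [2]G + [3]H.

(2, 25)

First 2G:
Repeated addition: build up to 2G.
2G: tangent at (9, 6): λ = (3·9² + 20)/(2·6) ≡ 2/12. 12⁻¹ ≡ 17 (mod 29), so λ ≡ 2·17 ≡ 5.
  x = λ² - 9 - 9 = 25 - 18 ≡ 7; y = λ·(9 - 7) - 6 ≡ 4. → (7, 4)
2G = (7, 4).
Next 3H:
Repeated addition: build up to 3H.
2H: tangent at (12, 15): λ = (3·12² + 20)/(2·15) ≡ 17/1. 1⁻¹ ≡ 1 (mod 29), so λ ≡ 17·1 ≡ 17.
  x = λ² - 12 - 12 = 289 - 24 ≡ 4; y = λ·(12 - 4) - 15 ≡ 5. → (4, 5)
3H: (4, 5) + (12, 15). λ = (15 - 5)/(12 - 4) ≡ 10/8 mod 29. 8⁻¹ ≡ 11 (mod 29), so λ ≡ 23.
  x = λ² - 4 - 12 = 529 - 16 ≡ 20; y = λ·(4 - 20) - 5 ≡ 4. → (20, 4)
3H = (20, 4).
Finally 2G + 3H:
(7, 4) + (20, 4). λ = (4 - 4)/(20 - 7) ≡ 0/13 mod 29. 13⁻¹ ≡ 9 (mod 29) since 13·9 = 117 ≡ 1, so λ ≡ 0.
  x = λ² - 7 - 20 = 0 - 27 ≡ 2; y = λ·(7 - 2) - 4 ≡ 25. → (2, 25)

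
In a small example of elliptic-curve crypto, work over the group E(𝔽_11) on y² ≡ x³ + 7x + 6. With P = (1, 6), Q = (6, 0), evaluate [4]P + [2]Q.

(6, 0)

First 4P:
Repeated addition: build up to 4P.
2P: tangent at (1, 6): λ = (3·1² + 7)/(2·6) ≡ 10/1. 1⁻¹ ≡ 1 (mod 11), so λ ≡ 10·1 ≡ 10.
  x = λ² - 1 - 1 = 100 - 2 ≡ 10; y = λ·(1 - 10) - 6 ≡ 3. → (10, 3)
3P: (10, 3) + (1, 6). λ = (6 - 3)/(1 - 10) ≡ 3/2 mod 11. 2⁻¹ ≡ 6 (mod 11), so λ ≡ 7.
  x = λ² - 10 - 1 = 49 - 11 ≡ 5; y = λ·(10 - 5) - 3 ≡ 10. → (5, 10)
4P: (5, 10) + (1, 6). λ = (6 - 10)/(1 - 5) ≡ 7/7 mod 11. 7⁻¹ ≡ 8 (mod 11), so λ ≡ 1.
  x = λ² - 5 - 1 = 1 - 6 ≡ 6; y = λ·(5 - 6) - 10 ≡ 0. → (6, 0)
4P = (6, 0).
Next 2Q:
Repeated addition: build up to 2Q.
2Q: (6, 0) + (6, 0): same x and y₁ ≡ -y₂, so the sum is the point at infinity.
2Q = the point at infinity.
Finally 4P + 2Q:
(6, 0) + the point at infinity = (6, 0) (identity).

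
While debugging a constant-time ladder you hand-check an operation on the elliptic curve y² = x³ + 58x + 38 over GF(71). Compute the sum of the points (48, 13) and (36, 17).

(66, 64)

(48, 13) + (36, 17). λ = (17 - 13)/(36 - 48) ≡ 4/59 mod 71. 59⁻¹ ≡ 65 (mod 71), so λ ≡ 47.
  x = λ² - 48 - 36 = 2209 - 84 ≡ 66; y = λ·(48 - 66) - 13 ≡ 64. → (66, 64)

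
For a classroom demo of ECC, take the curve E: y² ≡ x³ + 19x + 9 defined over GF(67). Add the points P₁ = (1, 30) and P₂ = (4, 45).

(1, 30) + (4, 45). λ = (45 - 30)/(4 - 1) ≡ 15/3 mod 67. 3⁻¹ ≡ 45 (mod 67), so λ ≡ 5.
  x = λ² - 1 - 4 = 25 - 5 ≡ 20; y = λ·(1 - 20) - 30 ≡ 9. → (20, 9)

(20, 9)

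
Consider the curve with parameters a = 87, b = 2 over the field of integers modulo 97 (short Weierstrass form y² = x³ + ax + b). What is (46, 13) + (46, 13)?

(30, 67)

tangent at (46, 13): λ = (3·46² + 87)/(2·13) ≡ 33/26. 26⁻¹ ≡ 56 (mod 97), so λ ≡ 33·56 ≡ 5.
  x = λ² - 46 - 46 = 25 - 92 ≡ 30; y = λ·(46 - 30) - 13 ≡ 67. → (30, 67)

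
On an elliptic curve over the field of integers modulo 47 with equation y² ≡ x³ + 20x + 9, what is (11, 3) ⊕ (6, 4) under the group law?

(15, 26)

(11, 3) + (6, 4). λ = (4 - 3)/(6 - 11) ≡ 1/42 mod 47. 42⁻¹ ≡ 28 (mod 47), so λ ≡ 28.
  x = λ² - 11 - 6 = 784 - 17 ≡ 15; y = λ·(11 - 15) - 3 ≡ 26. → (15, 26)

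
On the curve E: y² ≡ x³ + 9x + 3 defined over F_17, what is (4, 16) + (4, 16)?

tangent at (4, 16): λ = (3·4² + 9)/(2·16) ≡ 6/15. 15⁻¹ ≡ 8 (mod 17) since 15·8 = 120 ≡ 1, so λ ≡ 6·8 ≡ 14.
  x = λ² - 4 - 4 = 196 - 8 ≡ 1; y = λ·(4 - 1) - 16 ≡ 9. → (1, 9)

(1, 9)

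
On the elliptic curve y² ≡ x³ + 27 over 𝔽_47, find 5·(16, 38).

(36, 24)

Write G = (16, 38).
Double-and-add on 5 = (101)₂. Start with G = (16, 38) for the leading 1-bit.
double: tangent at (16, 38): λ = (3·16² + 0)/(2·38) ≡ 16/29. 29⁻¹ ≡ 13 (mod 47), so λ ≡ 16·13 ≡ 20.
  x = λ² - 16 - 16 = 400 - 32 ≡ 39; y = λ·(16 - 39) - 38 ≡ 19. → (39, 19)
double: tangent at (39, 19): λ = (3·39² + 0)/(2·19) ≡ 4/38. 38⁻¹ ≡ 26 (mod 47) since 38·26 = 988 ≡ 1, so λ ≡ 4·26 ≡ 10.
  x = λ² - 39 - 39 = 100 - 78 ≡ 22; y = λ·(39 - 22) - 19 ≡ 10. → (22, 10)
add G: (22, 10) + (16, 38). λ = (38 - 10)/(16 - 22) ≡ 28/41 mod 47. 41⁻¹ ≡ 39 (mod 47), so λ ≡ 11.
  x = λ² - 22 - 16 = 121 - 38 ≡ 36; y = λ·(22 - 36) - 10 ≡ 24. → (36, 24)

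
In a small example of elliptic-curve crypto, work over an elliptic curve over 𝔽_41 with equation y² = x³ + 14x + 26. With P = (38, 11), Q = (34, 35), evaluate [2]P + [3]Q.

First 2P:
Repeated addition: build up to 2P.
2P: tangent at (38, 11): λ = (3·38² + 14)/(2·11) ≡ 0/22. 22⁻¹ ≡ 28 (mod 41), so λ ≡ 0·28 ≡ 0.
  x = λ² - 38 - 38 = 0 - 76 ≡ 6; y = λ·(38 - 6) - 11 ≡ 30. → (6, 30)
2P = (6, 30).
Next 3Q:
Repeated addition: build up to 3Q.
2Q: tangent at (34, 35): λ = (3·34² + 14)/(2·35) ≡ 38/29. 29⁻¹ ≡ 17 (mod 41) since 29·17 = 493 ≡ 1, so λ ≡ 38·17 ≡ 31.
  x = λ² - 34 - 34 = 961 - 68 ≡ 32; y = λ·(34 - 32) - 35 ≡ 27. → (32, 27)
3Q: (32, 27) + (34, 35). λ = (35 - 27)/(34 - 32) ≡ 8/2 mod 41. 2⁻¹ ≡ 21 (mod 41) since 2·21 = 42 ≡ 1, so λ ≡ 4.
  x = λ² - 32 - 34 = 16 - 66 ≡ 32; y = λ·(32 - 32) - 27 ≡ 14. → (32, 14)
3Q = (32, 14).
Finally 2P + 3Q:
(6, 30) + (32, 14). λ = (14 - 30)/(32 - 6) ≡ 25/26 mod 41. 26⁻¹ ≡ 30 (mod 41), so λ ≡ 12.
  x = λ² - 6 - 32 = 144 - 38 ≡ 24; y = λ·(6 - 24) - 30 ≡ 0. → (24, 0)

(24, 0)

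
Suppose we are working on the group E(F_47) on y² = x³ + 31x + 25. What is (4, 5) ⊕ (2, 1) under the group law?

(45, 7)

(4, 5) + (2, 1). λ = (1 - 5)/(2 - 4) ≡ 43/45 mod 47. 45⁻¹ ≡ 23 (mod 47), so λ ≡ 2.
  x = λ² - 4 - 2 = 4 - 6 ≡ 45; y = λ·(4 - 45) - 5 ≡ 7. → (45, 7)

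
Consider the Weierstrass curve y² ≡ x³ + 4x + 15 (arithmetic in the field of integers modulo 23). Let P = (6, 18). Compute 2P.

tangent at (6, 18): λ = (3·6² + 4)/(2·18) ≡ 20/13. 13⁻¹ ≡ 16 (mod 23), so λ ≡ 20·16 ≡ 21.
  x = λ² - 6 - 6 = 441 - 12 ≡ 15; y = λ·(6 - 15) - 18 ≡ 0. → (15, 0)

(15, 0)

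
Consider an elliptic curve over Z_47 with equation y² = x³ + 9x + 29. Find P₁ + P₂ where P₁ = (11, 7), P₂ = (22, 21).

(23, 29)

(11, 7) + (22, 21). λ = (21 - 7)/(22 - 11) ≡ 14/11 mod 47. 11⁻¹ ≡ 30 (mod 47) since 11·30 = 330 ≡ 1, so λ ≡ 44.
  x = λ² - 11 - 22 = 1936 - 33 ≡ 23; y = λ·(11 - 23) - 7 ≡ 29. → (23, 29)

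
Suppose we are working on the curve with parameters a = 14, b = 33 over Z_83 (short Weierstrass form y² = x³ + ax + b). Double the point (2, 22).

tangent at (2, 22): λ = (3·2² + 14)/(2·22) ≡ 26/44. 44⁻¹ ≡ 17 (mod 83), so λ ≡ 26·17 ≡ 27.
  x = λ² - 2 - 2 = 729 - 4 ≡ 61; y = λ·(2 - 61) - 22 ≡ 45. → (61, 45)

(61, 45)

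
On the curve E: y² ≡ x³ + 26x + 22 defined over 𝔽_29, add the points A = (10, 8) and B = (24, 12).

(10, 8) + (24, 12). λ = (12 - 8)/(24 - 10) ≡ 4/14 mod 29. 14⁻¹ ≡ 27 (mod 29), so λ ≡ 21.
  x = λ² - 10 - 24 = 441 - 34 ≡ 1; y = λ·(10 - 1) - 8 ≡ 7. → (1, 7)

(1, 7)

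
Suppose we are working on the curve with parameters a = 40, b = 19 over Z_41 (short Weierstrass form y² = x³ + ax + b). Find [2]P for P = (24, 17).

(32, 18)

tangent at (24, 17): λ = (3·24² + 40)/(2·17) ≡ 5/34. 34⁻¹ ≡ 35 (mod 41) since 34·35 = 1190 ≡ 1, so λ ≡ 5·35 ≡ 11.
  x = λ² - 24 - 24 = 121 - 48 ≡ 32; y = λ·(24 - 32) - 17 ≡ 18. → (32, 18)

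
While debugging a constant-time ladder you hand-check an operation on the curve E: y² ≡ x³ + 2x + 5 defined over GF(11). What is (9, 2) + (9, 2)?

(8, 7)

tangent at (9, 2): λ = (3·9² + 2)/(2·2) ≡ 3/4. 4⁻¹ ≡ 3 (mod 11), so λ ≡ 3·3 ≡ 9.
  x = λ² - 9 - 9 = 81 - 18 ≡ 8; y = λ·(9 - 8) - 2 ≡ 7. → (8, 7)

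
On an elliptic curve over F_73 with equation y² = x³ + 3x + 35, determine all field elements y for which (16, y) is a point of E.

x³ + 3x + 35 = 4179 ≡ 18 (mod 73).
Square roots of 18 mod 73: 23 and 50 (since 23² = 529 ≡ 18).

23, 50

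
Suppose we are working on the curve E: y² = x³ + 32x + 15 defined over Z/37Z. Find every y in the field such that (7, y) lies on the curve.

x³ + 32x + 15 = 582 ≡ 27 (mod 37).
Square roots of 27 mod 37: 8 and 29 (since 8² = 64 ≡ 27).

8, 29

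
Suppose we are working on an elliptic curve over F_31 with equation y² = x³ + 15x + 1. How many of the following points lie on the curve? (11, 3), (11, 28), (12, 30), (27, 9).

2

(11, 3): 3² ≡ 9, rhs ≡ 9 → on.
(11, 28): 28² ≡ 9, rhs ≡ 9 → on.
(12, 30): 30² ≡ 1, rhs ≡ 18 → off.
(27, 9): 9² ≡ 19, rhs ≡ 1 → off.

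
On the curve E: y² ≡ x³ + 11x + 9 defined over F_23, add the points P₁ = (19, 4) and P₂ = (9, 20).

(19, 4) + (9, 20). λ = (20 - 4)/(9 - 19) ≡ 16/13 mod 23. 13⁻¹ ≡ 16 (mod 23) since 13·16 = 208 ≡ 1, so λ ≡ 3.
  x = λ² - 19 - 9 = 9 - 28 ≡ 4; y = λ·(19 - 4) - 4 ≡ 18. → (4, 18)

(4, 18)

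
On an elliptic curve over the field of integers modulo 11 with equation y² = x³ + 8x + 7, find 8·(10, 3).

Write Q = (10, 3).
Repeated addition: build up to 8Q.
2Q: tangent at (10, 3): λ = (3·10² + 8)/(2·3) ≡ 0/6. 6⁻¹ ≡ 2 (mod 11) since 6·2 = 12 ≡ 1, so λ ≡ 0·2 ≡ 0.
  x = λ² - 10 - 10 = 0 - 20 ≡ 2; y = λ·(10 - 2) - 3 ≡ 8. → (2, 8)
3Q: (2, 8) + (10, 3). λ = (3 - 8)/(10 - 2) ≡ 6/8 mod 11. 8⁻¹ ≡ 7 (mod 11), so λ ≡ 9.
  x = λ² - 2 - 10 = 81 - 12 ≡ 3; y = λ·(2 - 3) - 8 ≡ 5. → (3, 5)
4Q: (3, 5) + (10, 3). λ = (3 - 5)/(10 - 3) ≡ 9/7 mod 11. 7⁻¹ ≡ 8 (mod 11), so λ ≡ 6.
  x = λ² - 3 - 10 = 36 - 13 ≡ 1; y = λ·(3 - 1) - 5 ≡ 7. → (1, 7)
5Q: (1, 7) + (10, 3). λ = (3 - 7)/(10 - 1) ≡ 7/9 mod 11. 9⁻¹ ≡ 5 (mod 11) since 9·5 = 45 ≡ 1, so λ ≡ 2.
  x = λ² - 1 - 10 = 4 - 11 ≡ 4; y = λ·(1 - 4) - 7 ≡ 9. → (4, 9)
6Q: (4, 9) + (10, 3). λ = (3 - 9)/(10 - 4) ≡ 5/6 mod 11. 6⁻¹ ≡ 2 (mod 11), so λ ≡ 10.
  x = λ² - 4 - 10 = 100 - 14 ≡ 9; y = λ·(4 - 9) - 9 ≡ 7. → (9, 7)
7Q: (9, 7) + (10, 3). λ = (3 - 7)/(10 - 9) ≡ 7/1 mod 11. 1⁻¹ ≡ 1 (mod 11), so λ ≡ 7.
  x = λ² - 9 - 10 = 49 - 19 ≡ 8; y = λ·(9 - 8) - 7 ≡ 0. → (8, 0)
8Q: (8, 0) + (10, 3). λ = (3 - 0)/(10 - 8) ≡ 3/2 mod 11. 2⁻¹ ≡ 6 (mod 11), so λ ≡ 7.
  x = λ² - 8 - 10 = 49 - 18 ≡ 9; y = λ·(8 - 9) - 0 ≡ 4. → (9, 4)

(9, 4)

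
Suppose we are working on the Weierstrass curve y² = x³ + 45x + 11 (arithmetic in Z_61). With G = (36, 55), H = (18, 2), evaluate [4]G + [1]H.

(6, 58)

First 4G:
Double-and-add on 4 = (100)₂. Start with G = (36, 55) for the leading 1-bit.
double: tangent at (36, 55): λ = (3·36² + 45)/(2·55) ≡ 29/49. 49⁻¹ ≡ 5 (mod 61) since 49·5 = 245 ≡ 1, so λ ≡ 29·5 ≡ 23.
  x = λ² - 36 - 36 = 529 - 72 ≡ 30; y = λ·(36 - 30) - 55 ≡ 22. → (30, 22)
double: tangent at (30, 22): λ = (3·30² + 45)/(2·22) ≡ 0/44. 44⁻¹ ≡ 43 (mod 61), so λ ≡ 0·43 ≡ 0.
  x = λ² - 30 - 30 = 0 - 60 ≡ 1; y = λ·(30 - 1) - 22 ≡ 39. → (1, 39)
4G = (1, 39).
Finally 4G + H:
(1, 39) + (18, 2). λ = (2 - 39)/(18 - 1) ≡ 24/17 mod 61. 17⁻¹ ≡ 18 (mod 61) since 17·18 = 306 ≡ 1, so λ ≡ 5.
  x = λ² - 1 - 18 = 25 - 19 ≡ 6; y = λ·(1 - 6) - 39 ≡ 58. → (6, 58)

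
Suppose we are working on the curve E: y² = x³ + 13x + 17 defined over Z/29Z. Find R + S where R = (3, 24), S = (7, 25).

(10, 25)

(3, 24) + (7, 25). λ = (25 - 24)/(7 - 3) ≡ 1/4 mod 29. 4⁻¹ ≡ 22 (mod 29), so λ ≡ 22.
  x = λ² - 3 - 7 = 484 - 10 ≡ 10; y = λ·(3 - 10) - 24 ≡ 25. → (10, 25)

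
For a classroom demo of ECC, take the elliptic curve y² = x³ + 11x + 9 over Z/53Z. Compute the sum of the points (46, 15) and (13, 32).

(46, 15) + (13, 32). λ = (32 - 15)/(13 - 46) ≡ 17/20 mod 53. 20⁻¹ ≡ 8 (mod 53) since 20·8 = 160 ≡ 1, so λ ≡ 30.
  x = λ² - 46 - 13 = 900 - 59 ≡ 46; y = λ·(46 - 46) - 15 ≡ 38. → (46, 38)

(46, 38)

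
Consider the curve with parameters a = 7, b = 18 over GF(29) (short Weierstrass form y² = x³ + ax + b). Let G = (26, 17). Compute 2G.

tangent at (26, 17): λ = (3·26² + 7)/(2·17) ≡ 5/5. 5⁻¹ ≡ 6 (mod 29) since 5·6 = 30 ≡ 1, so λ ≡ 5·6 ≡ 1.
  x = λ² - 26 - 26 = 1 - 52 ≡ 7; y = λ·(26 - 7) - 17 ≡ 2. → (7, 2)

(7, 2)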